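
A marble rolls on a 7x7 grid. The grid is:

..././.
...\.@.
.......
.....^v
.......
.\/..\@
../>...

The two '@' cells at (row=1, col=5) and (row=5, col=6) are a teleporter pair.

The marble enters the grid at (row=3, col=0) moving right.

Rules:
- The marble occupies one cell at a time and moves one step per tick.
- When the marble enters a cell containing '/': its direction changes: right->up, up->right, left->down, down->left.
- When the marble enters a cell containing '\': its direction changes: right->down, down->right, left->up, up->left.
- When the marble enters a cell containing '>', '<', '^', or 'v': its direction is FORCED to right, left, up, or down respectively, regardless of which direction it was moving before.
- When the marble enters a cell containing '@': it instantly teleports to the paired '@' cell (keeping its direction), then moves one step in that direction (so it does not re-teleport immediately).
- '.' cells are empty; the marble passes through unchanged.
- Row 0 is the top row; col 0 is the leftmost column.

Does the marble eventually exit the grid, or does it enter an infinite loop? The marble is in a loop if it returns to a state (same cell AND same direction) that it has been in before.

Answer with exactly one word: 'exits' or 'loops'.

Answer: loops

Derivation:
Step 1: enter (3,0), '.' pass, move right to (3,1)
Step 2: enter (3,1), '.' pass, move right to (3,2)
Step 3: enter (3,2), '.' pass, move right to (3,3)
Step 4: enter (3,3), '.' pass, move right to (3,4)
Step 5: enter (3,4), '.' pass, move right to (3,5)
Step 6: enter (3,5), '^' forces right->up, move up to (2,5)
Step 7: enter (2,5), '.' pass, move up to (1,5)
Step 8: enter (1,5), '@' teleport (1,5)->(5,6), also enter (5,6), move up to (4,6)
Step 9: enter (4,6), '.' pass, move up to (3,6)
Step 10: enter (3,6), 'v' forces up->down, move down to (4,6)
Step 11: enter (4,6), '.' pass, move down to (5,6)
Step 12: enter (5,6), '@' teleport (5,6)->(1,5), also enter (1,5), move down to (2,5)
Step 13: enter (2,5), '.' pass, move down to (3,5)
Step 14: enter (3,5), '^' forces down->up, move up to (2,5)
Step 15: at (2,5) dir=up — LOOP DETECTED (seen before)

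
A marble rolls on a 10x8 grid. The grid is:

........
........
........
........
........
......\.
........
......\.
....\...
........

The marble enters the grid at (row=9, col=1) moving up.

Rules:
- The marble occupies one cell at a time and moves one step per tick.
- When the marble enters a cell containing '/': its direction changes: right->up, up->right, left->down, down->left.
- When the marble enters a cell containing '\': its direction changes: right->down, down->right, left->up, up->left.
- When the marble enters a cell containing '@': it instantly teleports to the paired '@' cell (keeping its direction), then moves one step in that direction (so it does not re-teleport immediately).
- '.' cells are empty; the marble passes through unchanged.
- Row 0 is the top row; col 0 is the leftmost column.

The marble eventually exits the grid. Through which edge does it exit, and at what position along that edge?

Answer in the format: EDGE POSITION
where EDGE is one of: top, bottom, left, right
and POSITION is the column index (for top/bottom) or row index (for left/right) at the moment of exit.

Answer: top 1

Derivation:
Step 1: enter (9,1), '.' pass, move up to (8,1)
Step 2: enter (8,1), '.' pass, move up to (7,1)
Step 3: enter (7,1), '.' pass, move up to (6,1)
Step 4: enter (6,1), '.' pass, move up to (5,1)
Step 5: enter (5,1), '.' pass, move up to (4,1)
Step 6: enter (4,1), '.' pass, move up to (3,1)
Step 7: enter (3,1), '.' pass, move up to (2,1)
Step 8: enter (2,1), '.' pass, move up to (1,1)
Step 9: enter (1,1), '.' pass, move up to (0,1)
Step 10: enter (0,1), '.' pass, move up to (-1,1)
Step 11: at (-1,1) — EXIT via top edge, pos 1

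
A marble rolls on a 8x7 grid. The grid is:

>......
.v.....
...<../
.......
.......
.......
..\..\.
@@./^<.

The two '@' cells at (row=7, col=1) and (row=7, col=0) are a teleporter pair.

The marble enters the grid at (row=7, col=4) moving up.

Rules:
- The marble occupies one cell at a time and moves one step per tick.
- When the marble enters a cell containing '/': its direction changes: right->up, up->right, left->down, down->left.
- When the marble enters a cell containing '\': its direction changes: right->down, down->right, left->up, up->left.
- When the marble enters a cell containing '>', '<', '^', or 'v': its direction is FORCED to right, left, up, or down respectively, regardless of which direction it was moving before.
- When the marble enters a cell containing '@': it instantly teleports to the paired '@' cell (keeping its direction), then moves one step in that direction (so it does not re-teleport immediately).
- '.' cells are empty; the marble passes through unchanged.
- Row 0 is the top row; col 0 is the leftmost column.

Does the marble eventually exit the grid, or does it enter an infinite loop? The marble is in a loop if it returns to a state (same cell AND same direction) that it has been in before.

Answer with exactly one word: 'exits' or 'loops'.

Step 1: enter (7,4), '^' forces up->up, move up to (6,4)
Step 2: enter (6,4), '.' pass, move up to (5,4)
Step 3: enter (5,4), '.' pass, move up to (4,4)
Step 4: enter (4,4), '.' pass, move up to (3,4)
Step 5: enter (3,4), '.' pass, move up to (2,4)
Step 6: enter (2,4), '.' pass, move up to (1,4)
Step 7: enter (1,4), '.' pass, move up to (0,4)
Step 8: enter (0,4), '.' pass, move up to (-1,4)
Step 9: at (-1,4) — EXIT via top edge, pos 4

Answer: exits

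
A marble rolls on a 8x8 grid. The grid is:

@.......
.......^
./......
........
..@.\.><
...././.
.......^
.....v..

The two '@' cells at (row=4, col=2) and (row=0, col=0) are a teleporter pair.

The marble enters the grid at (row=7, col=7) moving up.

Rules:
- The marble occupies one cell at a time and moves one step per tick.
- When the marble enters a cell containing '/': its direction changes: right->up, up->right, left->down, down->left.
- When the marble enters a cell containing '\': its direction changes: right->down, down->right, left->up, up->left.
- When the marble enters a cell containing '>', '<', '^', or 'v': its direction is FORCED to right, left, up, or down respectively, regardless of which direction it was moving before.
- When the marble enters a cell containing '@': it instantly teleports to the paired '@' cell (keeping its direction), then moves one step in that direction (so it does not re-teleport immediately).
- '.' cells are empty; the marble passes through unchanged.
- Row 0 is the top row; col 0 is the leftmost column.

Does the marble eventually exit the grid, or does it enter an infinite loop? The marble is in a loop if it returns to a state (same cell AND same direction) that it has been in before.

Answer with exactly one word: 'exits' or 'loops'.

Answer: loops

Derivation:
Step 1: enter (7,7), '.' pass, move up to (6,7)
Step 2: enter (6,7), '^' forces up->up, move up to (5,7)
Step 3: enter (5,7), '.' pass, move up to (4,7)
Step 4: enter (4,7), '<' forces up->left, move left to (4,6)
Step 5: enter (4,6), '>' forces left->right, move right to (4,7)
Step 6: enter (4,7), '<' forces right->left, move left to (4,6)
Step 7: at (4,6) dir=left — LOOP DETECTED (seen before)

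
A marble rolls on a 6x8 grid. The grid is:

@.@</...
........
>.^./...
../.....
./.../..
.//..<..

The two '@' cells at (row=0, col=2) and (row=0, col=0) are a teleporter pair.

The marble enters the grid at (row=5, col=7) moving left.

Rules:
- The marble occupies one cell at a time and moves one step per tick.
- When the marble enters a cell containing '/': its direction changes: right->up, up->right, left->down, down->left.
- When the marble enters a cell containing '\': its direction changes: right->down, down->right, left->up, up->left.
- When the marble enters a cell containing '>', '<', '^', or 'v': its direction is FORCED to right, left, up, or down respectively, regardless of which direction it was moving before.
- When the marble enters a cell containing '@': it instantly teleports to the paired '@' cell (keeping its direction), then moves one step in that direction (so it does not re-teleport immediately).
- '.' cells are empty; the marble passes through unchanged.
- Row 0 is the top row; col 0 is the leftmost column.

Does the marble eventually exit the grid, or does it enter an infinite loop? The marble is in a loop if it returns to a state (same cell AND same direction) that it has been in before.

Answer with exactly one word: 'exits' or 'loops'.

Answer: exits

Derivation:
Step 1: enter (5,7), '.' pass, move left to (5,6)
Step 2: enter (5,6), '.' pass, move left to (5,5)
Step 3: enter (5,5), '<' forces left->left, move left to (5,4)
Step 4: enter (5,4), '.' pass, move left to (5,3)
Step 5: enter (5,3), '.' pass, move left to (5,2)
Step 6: enter (5,2), '/' deflects left->down, move down to (6,2)
Step 7: at (6,2) — EXIT via bottom edge, pos 2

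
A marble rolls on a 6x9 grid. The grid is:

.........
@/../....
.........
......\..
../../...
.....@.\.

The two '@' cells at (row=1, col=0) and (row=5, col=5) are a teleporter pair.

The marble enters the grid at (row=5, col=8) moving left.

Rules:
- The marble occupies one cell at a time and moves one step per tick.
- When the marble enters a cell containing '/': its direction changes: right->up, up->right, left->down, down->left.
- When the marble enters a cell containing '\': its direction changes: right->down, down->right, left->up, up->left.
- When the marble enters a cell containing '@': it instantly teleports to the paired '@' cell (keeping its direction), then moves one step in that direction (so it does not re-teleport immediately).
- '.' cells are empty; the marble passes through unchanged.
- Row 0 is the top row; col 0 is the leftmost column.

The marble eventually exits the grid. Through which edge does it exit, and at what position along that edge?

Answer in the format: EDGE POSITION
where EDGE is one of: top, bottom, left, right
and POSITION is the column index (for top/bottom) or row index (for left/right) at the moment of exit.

Step 1: enter (5,8), '.' pass, move left to (5,7)
Step 2: enter (5,7), '\' deflects left->up, move up to (4,7)
Step 3: enter (4,7), '.' pass, move up to (3,7)
Step 4: enter (3,7), '.' pass, move up to (2,7)
Step 5: enter (2,7), '.' pass, move up to (1,7)
Step 6: enter (1,7), '.' pass, move up to (0,7)
Step 7: enter (0,7), '.' pass, move up to (-1,7)
Step 8: at (-1,7) — EXIT via top edge, pos 7

Answer: top 7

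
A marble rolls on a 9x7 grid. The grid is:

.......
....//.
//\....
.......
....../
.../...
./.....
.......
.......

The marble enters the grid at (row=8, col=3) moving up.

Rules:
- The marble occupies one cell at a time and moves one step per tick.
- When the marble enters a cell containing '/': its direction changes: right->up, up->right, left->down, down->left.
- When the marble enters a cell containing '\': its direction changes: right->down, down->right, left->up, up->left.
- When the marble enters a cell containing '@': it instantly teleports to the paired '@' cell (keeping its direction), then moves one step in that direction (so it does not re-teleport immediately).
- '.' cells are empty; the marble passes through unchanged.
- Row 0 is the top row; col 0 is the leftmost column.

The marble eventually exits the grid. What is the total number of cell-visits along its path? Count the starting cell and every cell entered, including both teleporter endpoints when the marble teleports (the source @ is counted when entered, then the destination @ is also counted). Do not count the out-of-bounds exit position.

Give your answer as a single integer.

Step 1: enter (8,3), '.' pass, move up to (7,3)
Step 2: enter (7,3), '.' pass, move up to (6,3)
Step 3: enter (6,3), '.' pass, move up to (5,3)
Step 4: enter (5,3), '/' deflects up->right, move right to (5,4)
Step 5: enter (5,4), '.' pass, move right to (5,5)
Step 6: enter (5,5), '.' pass, move right to (5,6)
Step 7: enter (5,6), '.' pass, move right to (5,7)
Step 8: at (5,7) — EXIT via right edge, pos 5
Path length (cell visits): 7

Answer: 7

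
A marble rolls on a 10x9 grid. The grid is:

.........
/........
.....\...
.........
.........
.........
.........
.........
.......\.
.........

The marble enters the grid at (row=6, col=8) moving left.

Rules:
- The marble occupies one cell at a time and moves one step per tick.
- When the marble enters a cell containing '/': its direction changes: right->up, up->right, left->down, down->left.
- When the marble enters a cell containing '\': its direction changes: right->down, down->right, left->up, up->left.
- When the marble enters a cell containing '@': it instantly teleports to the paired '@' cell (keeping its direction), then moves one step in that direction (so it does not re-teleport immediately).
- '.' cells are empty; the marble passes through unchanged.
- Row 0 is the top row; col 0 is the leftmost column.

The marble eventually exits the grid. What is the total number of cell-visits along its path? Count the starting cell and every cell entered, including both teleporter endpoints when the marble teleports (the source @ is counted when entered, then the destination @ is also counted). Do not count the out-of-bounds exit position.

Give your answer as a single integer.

Step 1: enter (6,8), '.' pass, move left to (6,7)
Step 2: enter (6,7), '.' pass, move left to (6,6)
Step 3: enter (6,6), '.' pass, move left to (6,5)
Step 4: enter (6,5), '.' pass, move left to (6,4)
Step 5: enter (6,4), '.' pass, move left to (6,3)
Step 6: enter (6,3), '.' pass, move left to (6,2)
Step 7: enter (6,2), '.' pass, move left to (6,1)
Step 8: enter (6,1), '.' pass, move left to (6,0)
Step 9: enter (6,0), '.' pass, move left to (6,-1)
Step 10: at (6,-1) — EXIT via left edge, pos 6
Path length (cell visits): 9

Answer: 9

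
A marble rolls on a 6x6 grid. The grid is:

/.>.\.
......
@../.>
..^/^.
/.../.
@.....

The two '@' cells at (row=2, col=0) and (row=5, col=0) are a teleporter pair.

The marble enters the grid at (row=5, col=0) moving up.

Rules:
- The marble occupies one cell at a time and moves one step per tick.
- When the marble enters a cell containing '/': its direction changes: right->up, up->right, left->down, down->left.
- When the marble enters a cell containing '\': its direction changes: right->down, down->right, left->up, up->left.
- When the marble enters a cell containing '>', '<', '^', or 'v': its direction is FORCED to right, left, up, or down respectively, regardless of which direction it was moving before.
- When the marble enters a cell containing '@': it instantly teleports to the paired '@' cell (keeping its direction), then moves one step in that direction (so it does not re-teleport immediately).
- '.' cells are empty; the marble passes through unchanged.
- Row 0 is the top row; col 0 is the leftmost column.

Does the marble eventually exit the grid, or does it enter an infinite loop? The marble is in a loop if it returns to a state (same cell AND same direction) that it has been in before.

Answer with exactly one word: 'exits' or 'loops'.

Step 1: enter (5,0), '@' teleport (5,0)->(2,0), also enter (2,0), move up to (1,0)
Step 2: enter (1,0), '.' pass, move up to (0,0)
Step 3: enter (0,0), '/' deflects up->right, move right to (0,1)
Step 4: enter (0,1), '.' pass, move right to (0,2)
Step 5: enter (0,2), '>' forces right->right, move right to (0,3)
Step 6: enter (0,3), '.' pass, move right to (0,4)
Step 7: enter (0,4), '\' deflects right->down, move down to (1,4)
Step 8: enter (1,4), '.' pass, move down to (2,4)
Step 9: enter (2,4), '.' pass, move down to (3,4)
Step 10: enter (3,4), '^' forces down->up, move up to (2,4)
Step 11: enter (2,4), '.' pass, move up to (1,4)
Step 12: enter (1,4), '.' pass, move up to (0,4)
Step 13: enter (0,4), '\' deflects up->left, move left to (0,3)
Step 14: enter (0,3), '.' pass, move left to (0,2)
Step 15: enter (0,2), '>' forces left->right, move right to (0,3)
Step 16: at (0,3) dir=right — LOOP DETECTED (seen before)

Answer: loops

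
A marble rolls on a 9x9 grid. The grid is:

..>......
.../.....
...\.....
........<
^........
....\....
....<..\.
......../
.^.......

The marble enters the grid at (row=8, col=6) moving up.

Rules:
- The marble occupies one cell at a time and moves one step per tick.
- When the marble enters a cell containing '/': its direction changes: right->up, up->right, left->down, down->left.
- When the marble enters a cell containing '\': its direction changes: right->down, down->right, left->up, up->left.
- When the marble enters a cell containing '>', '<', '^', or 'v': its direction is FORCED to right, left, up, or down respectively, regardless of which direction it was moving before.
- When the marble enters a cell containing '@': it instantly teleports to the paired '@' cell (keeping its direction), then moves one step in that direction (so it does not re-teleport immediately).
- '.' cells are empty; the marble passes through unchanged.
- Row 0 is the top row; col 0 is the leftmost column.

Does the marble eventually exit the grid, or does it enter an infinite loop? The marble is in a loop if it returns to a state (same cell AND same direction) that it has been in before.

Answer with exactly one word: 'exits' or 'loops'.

Step 1: enter (8,6), '.' pass, move up to (7,6)
Step 2: enter (7,6), '.' pass, move up to (6,6)
Step 3: enter (6,6), '.' pass, move up to (5,6)
Step 4: enter (5,6), '.' pass, move up to (4,6)
Step 5: enter (4,6), '.' pass, move up to (3,6)
Step 6: enter (3,6), '.' pass, move up to (2,6)
Step 7: enter (2,6), '.' pass, move up to (1,6)
Step 8: enter (1,6), '.' pass, move up to (0,6)
Step 9: enter (0,6), '.' pass, move up to (-1,6)
Step 10: at (-1,6) — EXIT via top edge, pos 6

Answer: exits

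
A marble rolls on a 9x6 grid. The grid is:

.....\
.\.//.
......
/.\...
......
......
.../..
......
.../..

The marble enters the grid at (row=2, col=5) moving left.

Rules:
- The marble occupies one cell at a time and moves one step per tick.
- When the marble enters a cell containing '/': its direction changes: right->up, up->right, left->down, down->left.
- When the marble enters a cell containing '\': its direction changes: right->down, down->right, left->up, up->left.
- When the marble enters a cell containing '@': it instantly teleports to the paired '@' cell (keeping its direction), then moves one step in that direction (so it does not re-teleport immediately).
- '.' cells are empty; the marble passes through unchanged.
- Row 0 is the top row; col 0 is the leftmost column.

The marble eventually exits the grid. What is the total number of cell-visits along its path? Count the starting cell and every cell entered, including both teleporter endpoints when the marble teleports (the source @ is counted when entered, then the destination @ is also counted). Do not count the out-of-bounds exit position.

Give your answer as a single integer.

Answer: 6

Derivation:
Step 1: enter (2,5), '.' pass, move left to (2,4)
Step 2: enter (2,4), '.' pass, move left to (2,3)
Step 3: enter (2,3), '.' pass, move left to (2,2)
Step 4: enter (2,2), '.' pass, move left to (2,1)
Step 5: enter (2,1), '.' pass, move left to (2,0)
Step 6: enter (2,0), '.' pass, move left to (2,-1)
Step 7: at (2,-1) — EXIT via left edge, pos 2
Path length (cell visits): 6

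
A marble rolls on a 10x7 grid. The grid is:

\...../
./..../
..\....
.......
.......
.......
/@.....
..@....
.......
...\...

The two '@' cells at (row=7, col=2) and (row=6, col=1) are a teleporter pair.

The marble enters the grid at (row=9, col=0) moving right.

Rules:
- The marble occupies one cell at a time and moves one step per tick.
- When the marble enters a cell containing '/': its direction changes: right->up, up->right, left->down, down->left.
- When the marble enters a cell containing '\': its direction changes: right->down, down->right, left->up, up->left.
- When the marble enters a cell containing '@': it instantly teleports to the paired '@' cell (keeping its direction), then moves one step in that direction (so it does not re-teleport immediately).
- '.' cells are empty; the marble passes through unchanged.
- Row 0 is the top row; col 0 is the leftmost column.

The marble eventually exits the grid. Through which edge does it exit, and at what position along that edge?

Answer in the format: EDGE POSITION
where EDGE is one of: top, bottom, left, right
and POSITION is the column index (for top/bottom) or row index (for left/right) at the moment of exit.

Step 1: enter (9,0), '.' pass, move right to (9,1)
Step 2: enter (9,1), '.' pass, move right to (9,2)
Step 3: enter (9,2), '.' pass, move right to (9,3)
Step 4: enter (9,3), '\' deflects right->down, move down to (10,3)
Step 5: at (10,3) — EXIT via bottom edge, pos 3

Answer: bottom 3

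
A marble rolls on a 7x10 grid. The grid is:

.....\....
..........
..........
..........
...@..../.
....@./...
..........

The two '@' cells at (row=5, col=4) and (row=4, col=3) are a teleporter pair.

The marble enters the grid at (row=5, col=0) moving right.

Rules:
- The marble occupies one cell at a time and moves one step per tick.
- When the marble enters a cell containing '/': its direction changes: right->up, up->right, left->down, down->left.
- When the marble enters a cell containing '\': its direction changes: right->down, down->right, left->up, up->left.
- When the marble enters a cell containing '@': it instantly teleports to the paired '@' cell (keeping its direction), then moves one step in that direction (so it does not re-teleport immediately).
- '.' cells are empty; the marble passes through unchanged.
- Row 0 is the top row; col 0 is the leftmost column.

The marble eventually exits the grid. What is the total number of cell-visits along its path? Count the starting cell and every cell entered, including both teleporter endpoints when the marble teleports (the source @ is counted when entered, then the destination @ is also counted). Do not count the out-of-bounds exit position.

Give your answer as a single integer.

Answer: 15

Derivation:
Step 1: enter (5,0), '.' pass, move right to (5,1)
Step 2: enter (5,1), '.' pass, move right to (5,2)
Step 3: enter (5,2), '.' pass, move right to (5,3)
Step 4: enter (5,3), '.' pass, move right to (5,4)
Step 5: enter (5,4), '@' teleport (5,4)->(4,3), also enter (4,3), move right to (4,4)
Step 6: enter (4,4), '.' pass, move right to (4,5)
Step 7: enter (4,5), '.' pass, move right to (4,6)
Step 8: enter (4,6), '.' pass, move right to (4,7)
Step 9: enter (4,7), '.' pass, move right to (4,8)
Step 10: enter (4,8), '/' deflects right->up, move up to (3,8)
Step 11: enter (3,8), '.' pass, move up to (2,8)
Step 12: enter (2,8), '.' pass, move up to (1,8)
Step 13: enter (1,8), '.' pass, move up to (0,8)
Step 14: enter (0,8), '.' pass, move up to (-1,8)
Step 15: at (-1,8) — EXIT via top edge, pos 8
Path length (cell visits): 15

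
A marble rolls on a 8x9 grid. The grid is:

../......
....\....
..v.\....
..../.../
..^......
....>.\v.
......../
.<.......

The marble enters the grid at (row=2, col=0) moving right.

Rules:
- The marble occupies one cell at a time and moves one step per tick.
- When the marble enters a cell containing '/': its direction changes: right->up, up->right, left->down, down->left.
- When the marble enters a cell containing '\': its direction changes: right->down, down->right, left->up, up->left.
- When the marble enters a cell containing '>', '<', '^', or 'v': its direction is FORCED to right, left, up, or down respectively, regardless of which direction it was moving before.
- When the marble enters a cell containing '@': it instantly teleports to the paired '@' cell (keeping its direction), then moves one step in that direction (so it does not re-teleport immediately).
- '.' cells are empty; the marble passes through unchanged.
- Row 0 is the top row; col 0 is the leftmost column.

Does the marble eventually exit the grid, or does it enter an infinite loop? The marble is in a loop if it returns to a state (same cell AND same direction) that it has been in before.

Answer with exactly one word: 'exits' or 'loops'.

Step 1: enter (2,0), '.' pass, move right to (2,1)
Step 2: enter (2,1), '.' pass, move right to (2,2)
Step 3: enter (2,2), 'v' forces right->down, move down to (3,2)
Step 4: enter (3,2), '.' pass, move down to (4,2)
Step 5: enter (4,2), '^' forces down->up, move up to (3,2)
Step 6: enter (3,2), '.' pass, move up to (2,2)
Step 7: enter (2,2), 'v' forces up->down, move down to (3,2)
Step 8: at (3,2) dir=down — LOOP DETECTED (seen before)

Answer: loops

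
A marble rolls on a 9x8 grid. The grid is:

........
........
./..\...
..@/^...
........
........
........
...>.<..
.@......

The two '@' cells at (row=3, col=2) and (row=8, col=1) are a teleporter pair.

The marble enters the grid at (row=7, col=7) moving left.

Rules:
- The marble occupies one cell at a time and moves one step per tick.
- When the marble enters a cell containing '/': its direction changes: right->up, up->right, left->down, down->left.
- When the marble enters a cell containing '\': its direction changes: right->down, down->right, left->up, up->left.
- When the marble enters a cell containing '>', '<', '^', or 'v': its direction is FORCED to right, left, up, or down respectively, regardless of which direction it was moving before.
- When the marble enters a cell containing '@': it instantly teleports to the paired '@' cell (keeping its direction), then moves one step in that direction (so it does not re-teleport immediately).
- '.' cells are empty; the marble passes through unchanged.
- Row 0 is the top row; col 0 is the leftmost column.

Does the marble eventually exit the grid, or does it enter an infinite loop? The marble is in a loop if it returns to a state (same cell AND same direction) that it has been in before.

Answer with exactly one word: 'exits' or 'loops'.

Step 1: enter (7,7), '.' pass, move left to (7,6)
Step 2: enter (7,6), '.' pass, move left to (7,5)
Step 3: enter (7,5), '<' forces left->left, move left to (7,4)
Step 4: enter (7,4), '.' pass, move left to (7,3)
Step 5: enter (7,3), '>' forces left->right, move right to (7,4)
Step 6: enter (7,4), '.' pass, move right to (7,5)
Step 7: enter (7,5), '<' forces right->left, move left to (7,4)
Step 8: at (7,4) dir=left — LOOP DETECTED (seen before)

Answer: loops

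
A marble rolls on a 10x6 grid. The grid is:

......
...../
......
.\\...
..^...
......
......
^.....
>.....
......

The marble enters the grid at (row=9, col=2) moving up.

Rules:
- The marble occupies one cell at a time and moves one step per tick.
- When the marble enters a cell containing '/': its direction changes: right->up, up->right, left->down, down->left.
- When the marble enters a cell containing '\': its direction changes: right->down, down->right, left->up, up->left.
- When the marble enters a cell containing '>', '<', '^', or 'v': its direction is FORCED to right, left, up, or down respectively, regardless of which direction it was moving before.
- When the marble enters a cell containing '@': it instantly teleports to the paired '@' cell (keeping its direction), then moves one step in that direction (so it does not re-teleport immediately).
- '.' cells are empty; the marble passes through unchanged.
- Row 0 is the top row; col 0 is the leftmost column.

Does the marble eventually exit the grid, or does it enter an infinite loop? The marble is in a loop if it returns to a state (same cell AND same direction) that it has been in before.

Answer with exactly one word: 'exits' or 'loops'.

Answer: exits

Derivation:
Step 1: enter (9,2), '.' pass, move up to (8,2)
Step 2: enter (8,2), '.' pass, move up to (7,2)
Step 3: enter (7,2), '.' pass, move up to (6,2)
Step 4: enter (6,2), '.' pass, move up to (5,2)
Step 5: enter (5,2), '.' pass, move up to (4,2)
Step 6: enter (4,2), '^' forces up->up, move up to (3,2)
Step 7: enter (3,2), '\' deflects up->left, move left to (3,1)
Step 8: enter (3,1), '\' deflects left->up, move up to (2,1)
Step 9: enter (2,1), '.' pass, move up to (1,1)
Step 10: enter (1,1), '.' pass, move up to (0,1)
Step 11: enter (0,1), '.' pass, move up to (-1,1)
Step 12: at (-1,1) — EXIT via top edge, pos 1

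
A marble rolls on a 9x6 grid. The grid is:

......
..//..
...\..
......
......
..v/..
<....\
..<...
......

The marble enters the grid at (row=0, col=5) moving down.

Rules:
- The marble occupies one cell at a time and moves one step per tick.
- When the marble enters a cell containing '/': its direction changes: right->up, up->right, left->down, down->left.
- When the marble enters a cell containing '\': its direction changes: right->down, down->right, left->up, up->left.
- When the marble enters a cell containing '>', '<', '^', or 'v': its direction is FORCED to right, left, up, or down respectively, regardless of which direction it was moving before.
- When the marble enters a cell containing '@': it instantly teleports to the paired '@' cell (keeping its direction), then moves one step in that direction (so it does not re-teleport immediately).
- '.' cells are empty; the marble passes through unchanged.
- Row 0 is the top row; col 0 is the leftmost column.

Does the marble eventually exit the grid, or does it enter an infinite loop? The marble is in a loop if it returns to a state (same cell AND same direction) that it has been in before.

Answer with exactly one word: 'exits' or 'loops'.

Answer: exits

Derivation:
Step 1: enter (0,5), '.' pass, move down to (1,5)
Step 2: enter (1,5), '.' pass, move down to (2,5)
Step 3: enter (2,5), '.' pass, move down to (3,5)
Step 4: enter (3,5), '.' pass, move down to (4,5)
Step 5: enter (4,5), '.' pass, move down to (5,5)
Step 6: enter (5,5), '.' pass, move down to (6,5)
Step 7: enter (6,5), '\' deflects down->right, move right to (6,6)
Step 8: at (6,6) — EXIT via right edge, pos 6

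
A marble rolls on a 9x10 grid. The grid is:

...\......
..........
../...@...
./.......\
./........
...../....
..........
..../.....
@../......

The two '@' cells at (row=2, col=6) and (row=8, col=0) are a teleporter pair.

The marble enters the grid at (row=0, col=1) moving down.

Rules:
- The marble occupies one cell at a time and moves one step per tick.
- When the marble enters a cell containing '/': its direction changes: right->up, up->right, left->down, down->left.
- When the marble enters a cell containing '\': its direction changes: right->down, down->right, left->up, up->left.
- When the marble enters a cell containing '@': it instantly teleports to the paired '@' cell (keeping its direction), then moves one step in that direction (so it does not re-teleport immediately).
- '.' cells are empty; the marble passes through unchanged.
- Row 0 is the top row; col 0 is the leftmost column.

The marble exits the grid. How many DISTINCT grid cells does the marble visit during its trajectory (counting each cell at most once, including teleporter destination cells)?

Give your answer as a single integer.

Step 1: enter (0,1), '.' pass, move down to (1,1)
Step 2: enter (1,1), '.' pass, move down to (2,1)
Step 3: enter (2,1), '.' pass, move down to (3,1)
Step 4: enter (3,1), '/' deflects down->left, move left to (3,0)
Step 5: enter (3,0), '.' pass, move left to (3,-1)
Step 6: at (3,-1) — EXIT via left edge, pos 3
Distinct cells visited: 5 (path length 5)

Answer: 5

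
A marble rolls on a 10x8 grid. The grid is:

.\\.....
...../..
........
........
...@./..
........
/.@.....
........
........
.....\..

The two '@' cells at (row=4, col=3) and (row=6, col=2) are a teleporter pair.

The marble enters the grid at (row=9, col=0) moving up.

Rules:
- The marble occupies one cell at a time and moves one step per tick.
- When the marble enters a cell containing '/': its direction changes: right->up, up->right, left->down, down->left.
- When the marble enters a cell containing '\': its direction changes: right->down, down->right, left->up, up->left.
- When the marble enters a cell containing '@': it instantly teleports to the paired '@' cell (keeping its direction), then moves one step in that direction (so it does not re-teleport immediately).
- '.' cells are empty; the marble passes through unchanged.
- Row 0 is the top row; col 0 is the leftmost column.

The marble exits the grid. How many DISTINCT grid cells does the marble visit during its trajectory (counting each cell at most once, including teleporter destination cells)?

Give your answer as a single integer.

Step 1: enter (9,0), '.' pass, move up to (8,0)
Step 2: enter (8,0), '.' pass, move up to (7,0)
Step 3: enter (7,0), '.' pass, move up to (6,0)
Step 4: enter (6,0), '/' deflects up->right, move right to (6,1)
Step 5: enter (6,1), '.' pass, move right to (6,2)
Step 6: enter (6,2), '@' teleport (6,2)->(4,3), also enter (4,3), move right to (4,4)
Step 7: enter (4,4), '.' pass, move right to (4,5)
Step 8: enter (4,5), '/' deflects right->up, move up to (3,5)
Step 9: enter (3,5), '.' pass, move up to (2,5)
Step 10: enter (2,5), '.' pass, move up to (1,5)
Step 11: enter (1,5), '/' deflects up->right, move right to (1,6)
Step 12: enter (1,6), '.' pass, move right to (1,7)
Step 13: enter (1,7), '.' pass, move right to (1,8)
Step 14: at (1,8) — EXIT via right edge, pos 1
Distinct cells visited: 14 (path length 14)

Answer: 14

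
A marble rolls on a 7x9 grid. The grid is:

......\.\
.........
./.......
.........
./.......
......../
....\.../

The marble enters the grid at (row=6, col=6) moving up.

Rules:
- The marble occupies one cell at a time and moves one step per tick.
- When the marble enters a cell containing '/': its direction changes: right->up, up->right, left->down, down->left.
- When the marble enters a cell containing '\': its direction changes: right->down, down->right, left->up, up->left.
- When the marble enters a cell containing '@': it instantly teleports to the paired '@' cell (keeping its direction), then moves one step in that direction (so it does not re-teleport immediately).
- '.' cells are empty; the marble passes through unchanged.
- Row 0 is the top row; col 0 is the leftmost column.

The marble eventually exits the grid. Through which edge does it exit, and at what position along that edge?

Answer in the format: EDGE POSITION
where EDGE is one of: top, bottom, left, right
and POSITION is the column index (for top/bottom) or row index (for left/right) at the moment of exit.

Answer: left 0

Derivation:
Step 1: enter (6,6), '.' pass, move up to (5,6)
Step 2: enter (5,6), '.' pass, move up to (4,6)
Step 3: enter (4,6), '.' pass, move up to (3,6)
Step 4: enter (3,6), '.' pass, move up to (2,6)
Step 5: enter (2,6), '.' pass, move up to (1,6)
Step 6: enter (1,6), '.' pass, move up to (0,6)
Step 7: enter (0,6), '\' deflects up->left, move left to (0,5)
Step 8: enter (0,5), '.' pass, move left to (0,4)
Step 9: enter (0,4), '.' pass, move left to (0,3)
Step 10: enter (0,3), '.' pass, move left to (0,2)
Step 11: enter (0,2), '.' pass, move left to (0,1)
Step 12: enter (0,1), '.' pass, move left to (0,0)
Step 13: enter (0,0), '.' pass, move left to (0,-1)
Step 14: at (0,-1) — EXIT via left edge, pos 0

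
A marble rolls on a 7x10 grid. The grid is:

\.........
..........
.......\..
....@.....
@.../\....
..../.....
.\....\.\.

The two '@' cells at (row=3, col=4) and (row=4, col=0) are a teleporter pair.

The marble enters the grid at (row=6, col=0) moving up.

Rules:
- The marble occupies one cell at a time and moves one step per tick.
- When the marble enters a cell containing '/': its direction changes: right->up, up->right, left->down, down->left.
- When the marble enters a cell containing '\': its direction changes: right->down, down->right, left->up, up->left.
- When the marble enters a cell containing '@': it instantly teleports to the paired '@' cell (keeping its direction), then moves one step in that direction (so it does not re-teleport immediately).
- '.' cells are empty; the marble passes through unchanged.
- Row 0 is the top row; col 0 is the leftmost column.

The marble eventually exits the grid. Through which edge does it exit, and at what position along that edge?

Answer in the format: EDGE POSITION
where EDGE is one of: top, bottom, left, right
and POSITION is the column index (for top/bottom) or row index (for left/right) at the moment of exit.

Answer: top 4

Derivation:
Step 1: enter (6,0), '.' pass, move up to (5,0)
Step 2: enter (5,0), '.' pass, move up to (4,0)
Step 3: enter (4,0), '@' teleport (4,0)->(3,4), also enter (3,4), move up to (2,4)
Step 4: enter (2,4), '.' pass, move up to (1,4)
Step 5: enter (1,4), '.' pass, move up to (0,4)
Step 6: enter (0,4), '.' pass, move up to (-1,4)
Step 7: at (-1,4) — EXIT via top edge, pos 4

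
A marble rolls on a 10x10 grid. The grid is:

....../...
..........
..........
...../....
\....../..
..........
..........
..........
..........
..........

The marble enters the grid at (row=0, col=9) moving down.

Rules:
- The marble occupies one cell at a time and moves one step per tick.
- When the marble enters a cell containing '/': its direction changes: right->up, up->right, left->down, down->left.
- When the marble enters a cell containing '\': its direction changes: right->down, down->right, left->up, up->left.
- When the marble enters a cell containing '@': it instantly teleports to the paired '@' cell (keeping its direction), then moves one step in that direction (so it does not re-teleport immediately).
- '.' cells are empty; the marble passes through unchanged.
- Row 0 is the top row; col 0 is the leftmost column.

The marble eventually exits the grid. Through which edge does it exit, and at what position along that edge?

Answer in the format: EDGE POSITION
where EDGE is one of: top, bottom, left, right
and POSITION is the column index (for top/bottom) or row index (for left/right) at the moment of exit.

Step 1: enter (0,9), '.' pass, move down to (1,9)
Step 2: enter (1,9), '.' pass, move down to (2,9)
Step 3: enter (2,9), '.' pass, move down to (3,9)
Step 4: enter (3,9), '.' pass, move down to (4,9)
Step 5: enter (4,9), '.' pass, move down to (5,9)
Step 6: enter (5,9), '.' pass, move down to (6,9)
Step 7: enter (6,9), '.' pass, move down to (7,9)
Step 8: enter (7,9), '.' pass, move down to (8,9)
Step 9: enter (8,9), '.' pass, move down to (9,9)
Step 10: enter (9,9), '.' pass, move down to (10,9)
Step 11: at (10,9) — EXIT via bottom edge, pos 9

Answer: bottom 9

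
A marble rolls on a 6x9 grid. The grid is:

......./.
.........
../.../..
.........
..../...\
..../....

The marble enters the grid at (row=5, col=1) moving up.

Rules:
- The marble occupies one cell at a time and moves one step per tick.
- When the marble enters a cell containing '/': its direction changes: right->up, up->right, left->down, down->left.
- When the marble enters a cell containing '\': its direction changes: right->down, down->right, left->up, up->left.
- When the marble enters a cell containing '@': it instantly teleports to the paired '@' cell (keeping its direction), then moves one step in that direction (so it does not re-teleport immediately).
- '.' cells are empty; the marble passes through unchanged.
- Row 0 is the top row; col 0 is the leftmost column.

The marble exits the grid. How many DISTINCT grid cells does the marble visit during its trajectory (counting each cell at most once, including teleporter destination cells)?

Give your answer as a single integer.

Answer: 6

Derivation:
Step 1: enter (5,1), '.' pass, move up to (4,1)
Step 2: enter (4,1), '.' pass, move up to (3,1)
Step 3: enter (3,1), '.' pass, move up to (2,1)
Step 4: enter (2,1), '.' pass, move up to (1,1)
Step 5: enter (1,1), '.' pass, move up to (0,1)
Step 6: enter (0,1), '.' pass, move up to (-1,1)
Step 7: at (-1,1) — EXIT via top edge, pos 1
Distinct cells visited: 6 (path length 6)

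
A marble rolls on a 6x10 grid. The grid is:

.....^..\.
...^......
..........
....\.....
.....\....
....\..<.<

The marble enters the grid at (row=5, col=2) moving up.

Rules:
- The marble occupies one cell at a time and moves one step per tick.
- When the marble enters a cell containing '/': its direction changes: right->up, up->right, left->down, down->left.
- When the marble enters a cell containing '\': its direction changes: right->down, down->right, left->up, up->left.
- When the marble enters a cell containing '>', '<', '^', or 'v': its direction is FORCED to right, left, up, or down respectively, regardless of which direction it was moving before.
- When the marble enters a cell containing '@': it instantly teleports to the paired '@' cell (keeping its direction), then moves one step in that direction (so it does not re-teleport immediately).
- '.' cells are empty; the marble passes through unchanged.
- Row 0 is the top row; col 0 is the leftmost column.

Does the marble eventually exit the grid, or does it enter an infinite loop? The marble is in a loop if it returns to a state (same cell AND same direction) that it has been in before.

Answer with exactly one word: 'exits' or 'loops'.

Step 1: enter (5,2), '.' pass, move up to (4,2)
Step 2: enter (4,2), '.' pass, move up to (3,2)
Step 3: enter (3,2), '.' pass, move up to (2,2)
Step 4: enter (2,2), '.' pass, move up to (1,2)
Step 5: enter (1,2), '.' pass, move up to (0,2)
Step 6: enter (0,2), '.' pass, move up to (-1,2)
Step 7: at (-1,2) — EXIT via top edge, pos 2

Answer: exits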